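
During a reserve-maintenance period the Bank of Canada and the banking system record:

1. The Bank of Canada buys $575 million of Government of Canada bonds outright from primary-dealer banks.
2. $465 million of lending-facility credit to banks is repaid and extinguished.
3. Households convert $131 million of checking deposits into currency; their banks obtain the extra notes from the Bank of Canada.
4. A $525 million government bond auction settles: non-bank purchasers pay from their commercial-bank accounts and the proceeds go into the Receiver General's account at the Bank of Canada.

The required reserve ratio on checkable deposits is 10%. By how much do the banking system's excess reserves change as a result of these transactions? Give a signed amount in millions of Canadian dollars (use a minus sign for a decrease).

-$480.4 million

OMO purchase (from banks) $575 million: reserves +$575M, deposits 0.
Discount-window repayment $465 million: reserves −$465M, deposits 0.
Currency withdrawal $131 million: reserves −$131M, deposits −$131M.
Government account inflow $525 million: reserves −$525M, deposits −$525M.
Totals: Δreserves = −$546M, Δdeposits = −$656M.
Δrequired reserves = 10% × −$656M = −$65.6M.
Δexcess reserves = Δreserves − Δrequired = −$546M − (−$65.6M) = -$480.4 million.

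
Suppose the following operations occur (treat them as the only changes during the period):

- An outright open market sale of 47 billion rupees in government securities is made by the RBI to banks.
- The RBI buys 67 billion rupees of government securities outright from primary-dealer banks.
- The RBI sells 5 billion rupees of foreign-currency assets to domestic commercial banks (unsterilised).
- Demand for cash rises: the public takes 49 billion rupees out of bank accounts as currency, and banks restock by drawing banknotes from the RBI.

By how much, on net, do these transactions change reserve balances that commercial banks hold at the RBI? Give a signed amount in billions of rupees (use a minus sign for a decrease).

OMO sale (to banks) 47 billion rupees: the buying banks pay out of their reserve balances → −47B.
OMO purchase (from banks) 67 billion rupees: the RBI pays by crediting reserve accounts → +67B.
FX sale 5 billion rupees: the buying banks pay out of their reserve balances → −5B.
Currency withdrawal 49 billion rupees: banks swap reserves for currency → −49B.
Net: −47 + 67 − 5 − 49 = -34 billion.

-34 billion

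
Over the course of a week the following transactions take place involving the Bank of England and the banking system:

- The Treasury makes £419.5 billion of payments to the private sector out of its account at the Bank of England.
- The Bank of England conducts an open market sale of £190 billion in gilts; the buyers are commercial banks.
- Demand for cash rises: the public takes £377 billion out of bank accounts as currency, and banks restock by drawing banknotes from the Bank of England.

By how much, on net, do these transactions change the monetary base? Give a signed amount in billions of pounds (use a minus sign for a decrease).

Government spending £419.5 billion: a non-base liability converts back to reserves → +£419.5B.
OMO sale (to banks) £190 billion: Bank of England balance sheet contracts → −£190B.
Currency withdrawal £377 billion: just a shift between currency and reserves — both are base money → 0.
Net: 419.5 − 190 + 0 = +£229.5 billion.

+£229.5 billion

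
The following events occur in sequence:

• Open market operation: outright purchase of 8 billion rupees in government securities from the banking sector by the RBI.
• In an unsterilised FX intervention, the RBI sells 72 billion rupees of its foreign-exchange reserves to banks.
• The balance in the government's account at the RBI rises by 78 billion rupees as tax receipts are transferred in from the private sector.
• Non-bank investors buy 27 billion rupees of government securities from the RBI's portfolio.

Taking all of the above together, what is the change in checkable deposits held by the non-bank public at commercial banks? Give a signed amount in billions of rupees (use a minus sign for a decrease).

-105 billion

RBI balance sheet:
  Assets:      Securities −19B, Foreign assets −72B
  Liabilities: Bank reserves −169B, Government deposits +78B
Commercial banking system:
  Assets:      Reserves at CB −169B, Securities −8B, Foreign assets +72B
  Liabilities: Checkable deposits −105B
So the change in checkable deposits held by the non-bank public at commercial banks is -105 billion.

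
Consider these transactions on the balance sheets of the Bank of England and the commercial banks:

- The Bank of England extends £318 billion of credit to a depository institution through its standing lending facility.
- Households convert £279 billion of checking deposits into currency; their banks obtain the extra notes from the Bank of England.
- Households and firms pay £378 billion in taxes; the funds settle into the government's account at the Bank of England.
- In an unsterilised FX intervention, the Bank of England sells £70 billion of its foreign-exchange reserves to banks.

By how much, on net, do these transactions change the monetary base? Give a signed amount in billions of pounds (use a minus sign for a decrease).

-£130 billion

Discount-window loan £318 billion: Bank of England balance sheet expands → +£318B.
Currency withdrawal £279 billion: just a shift between currency and reserves — both are base money → 0.
Government account inflow £378 billion: reserves shift to a non-base liability → −£378B.
FX sale £70 billion: Bank of England balance sheet contracts → −£70B.
Net: 318 + 0 − 378 − 70 = -£130 billion.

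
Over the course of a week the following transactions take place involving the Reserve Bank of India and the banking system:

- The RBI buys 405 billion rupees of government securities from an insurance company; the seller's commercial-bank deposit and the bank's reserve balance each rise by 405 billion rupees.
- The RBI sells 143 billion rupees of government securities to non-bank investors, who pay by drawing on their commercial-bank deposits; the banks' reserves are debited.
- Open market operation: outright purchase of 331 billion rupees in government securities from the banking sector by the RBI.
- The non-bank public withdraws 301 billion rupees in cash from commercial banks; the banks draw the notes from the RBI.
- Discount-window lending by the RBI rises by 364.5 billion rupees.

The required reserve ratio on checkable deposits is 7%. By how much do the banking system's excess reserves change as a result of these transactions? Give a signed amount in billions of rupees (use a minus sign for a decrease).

+659.23 billion

Asset purchase (from non-banks) 405 billion rupees: reserves +405B, deposits +405B.
Asset sale (to non-banks) 143 billion rupees: reserves −143B, deposits −143B.
OMO purchase (from banks) 331 billion rupees: reserves +331B, deposits 0.
Currency withdrawal 301 billion rupees: reserves −301B, deposits −301B.
Discount-window loan 364.5 billion rupees: reserves +364.5B, deposits 0.
Totals: Δreserves = +656.5B, Δdeposits = −39B.
Δrequired reserves = 7% × −39B = −2.73B.
Δexcess reserves = Δreserves − Δrequired = +656.5B − (−2.73B) = +659.23 billion.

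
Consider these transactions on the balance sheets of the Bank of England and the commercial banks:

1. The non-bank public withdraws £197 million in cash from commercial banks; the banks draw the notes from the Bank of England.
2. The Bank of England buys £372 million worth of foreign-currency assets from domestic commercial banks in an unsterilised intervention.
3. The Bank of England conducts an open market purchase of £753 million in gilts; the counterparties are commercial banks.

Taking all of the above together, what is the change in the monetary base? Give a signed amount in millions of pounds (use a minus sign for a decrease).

+£1125 million

Bank of England balance sheet:
  Assets:      Securities +£753M, Foreign assets +£372M
  Liabilities: Bank reserves +£928M, Currency in circulation +£197M
Commercial banking system:
  Assets:      Reserves at CB +£928M, Securities −£753M, Foreign assets −£372M
  Liabilities: Checkable deposits −£197M
Monetary base = currency + reserves: +£197M + (+£928M) = +£1125 million.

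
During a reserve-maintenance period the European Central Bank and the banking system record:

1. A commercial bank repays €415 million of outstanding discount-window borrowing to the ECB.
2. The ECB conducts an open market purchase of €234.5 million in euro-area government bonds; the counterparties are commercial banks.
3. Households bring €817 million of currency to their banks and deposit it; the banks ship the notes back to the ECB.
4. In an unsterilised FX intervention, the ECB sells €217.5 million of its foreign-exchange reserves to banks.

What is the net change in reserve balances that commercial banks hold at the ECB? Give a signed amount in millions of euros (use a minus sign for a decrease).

+€419 million

ECB balance sheet:
  Assets:      Securities +€234.5M, Loans to banks −€415M, Foreign assets −€217.5M
  Liabilities: Bank reserves +€419M, Currency in circulation −€817M
So the change in reserve balances that commercial banks hold at the ECB is +€419 million.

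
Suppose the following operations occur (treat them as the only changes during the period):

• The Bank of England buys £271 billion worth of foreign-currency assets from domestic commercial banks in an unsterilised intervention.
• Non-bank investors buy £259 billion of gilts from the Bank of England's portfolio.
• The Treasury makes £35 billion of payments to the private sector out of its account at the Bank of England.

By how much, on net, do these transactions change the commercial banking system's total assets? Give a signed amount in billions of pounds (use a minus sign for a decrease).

-£224 billion

FX purchase £271 billion: just an asset swap on bank balance sheets → 0.
Asset sale (to non-banks) £259 billion: bank balance sheets shrink → −£259B.
Government spending £35 billion: bank balance sheets expand → +£35B.
Net: 0 − 259 + 35 = -£224 billion.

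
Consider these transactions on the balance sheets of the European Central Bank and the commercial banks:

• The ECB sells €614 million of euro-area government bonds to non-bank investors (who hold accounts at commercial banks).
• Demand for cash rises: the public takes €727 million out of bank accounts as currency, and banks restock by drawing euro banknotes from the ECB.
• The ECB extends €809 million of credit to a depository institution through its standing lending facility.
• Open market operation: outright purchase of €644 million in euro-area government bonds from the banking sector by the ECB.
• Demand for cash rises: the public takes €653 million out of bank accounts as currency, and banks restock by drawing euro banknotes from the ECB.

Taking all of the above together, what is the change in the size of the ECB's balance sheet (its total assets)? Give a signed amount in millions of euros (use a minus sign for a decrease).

ECB balance sheet:
  Assets:      Securities +€30M, Loans to banks +€809M
  Liabilities: Bank reserves −€541M, Currency in circulation +€1380M
Commercial banking system:
  Assets:      Reserves at CB −€541M, Securities −€644M
  Liabilities: Checkable deposits −€1994M, Borrowings from CB +€809M
Change in total ECB assets = +€839 million.

+€839 million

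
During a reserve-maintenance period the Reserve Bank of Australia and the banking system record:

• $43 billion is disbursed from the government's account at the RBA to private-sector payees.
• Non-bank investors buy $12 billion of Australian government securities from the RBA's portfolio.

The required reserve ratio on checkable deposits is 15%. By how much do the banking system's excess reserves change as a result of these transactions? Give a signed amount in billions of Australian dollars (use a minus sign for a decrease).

Government spending $43 billion: reserves +$43B, deposits +$43B.
Asset sale (to non-banks) $12 billion: reserves −$12B, deposits −$12B.
Totals: Δreserves = +$31B, Δdeposits = +$31B.
Δrequired reserves = 15% × +$31B = +$4.65B.
Δexcess reserves = Δreserves − Δrequired = +$31B − (+$4.65B) = +$26.35 billion.

+$26.35 billion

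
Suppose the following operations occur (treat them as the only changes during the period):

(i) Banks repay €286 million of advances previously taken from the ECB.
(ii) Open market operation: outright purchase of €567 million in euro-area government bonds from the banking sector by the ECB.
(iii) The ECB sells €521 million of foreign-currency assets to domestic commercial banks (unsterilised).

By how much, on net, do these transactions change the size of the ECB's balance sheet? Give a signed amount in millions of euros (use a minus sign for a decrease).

-€240 million

Discount-window repayment €286 million: an ECB asset is shed → −€286M.
OMO purchase (from banks) €567 million: an ECB asset is acquired → +€567M.
FX sale €521 million: an ECB asset is shed → −€521M.
Net: −286 + 567 − 521 = -€240 million.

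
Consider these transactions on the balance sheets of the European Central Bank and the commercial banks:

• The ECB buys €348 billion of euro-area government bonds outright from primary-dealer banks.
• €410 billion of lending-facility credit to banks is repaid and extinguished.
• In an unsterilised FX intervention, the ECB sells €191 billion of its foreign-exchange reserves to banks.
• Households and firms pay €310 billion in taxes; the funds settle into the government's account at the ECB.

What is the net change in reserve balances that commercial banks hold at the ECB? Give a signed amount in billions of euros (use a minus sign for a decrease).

-€563 billion

ECB balance sheet:
  Assets:      Securities +€348B, Loans to banks −€410B, Foreign assets −€191B
  Liabilities: Bank reserves −€563B, Government deposits +€310B
Commercial banking system:
  Assets:      Reserves at CB −€563B, Securities −€348B, Foreign assets +€191B
  Liabilities: Checkable deposits −€310B, Borrowings from CB −€410B
So the change in reserve balances that commercial banks hold at the ECB is -€563 billion.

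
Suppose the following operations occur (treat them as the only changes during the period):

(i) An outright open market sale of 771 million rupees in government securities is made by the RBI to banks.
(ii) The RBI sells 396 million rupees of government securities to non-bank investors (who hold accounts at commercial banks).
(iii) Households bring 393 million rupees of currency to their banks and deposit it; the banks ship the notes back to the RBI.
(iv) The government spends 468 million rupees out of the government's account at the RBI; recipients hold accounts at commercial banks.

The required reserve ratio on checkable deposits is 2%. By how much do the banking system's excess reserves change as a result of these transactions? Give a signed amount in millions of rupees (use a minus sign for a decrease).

OMO sale (to banks) 771 million rupees: reserves −771M, deposits 0.
Asset sale (to non-banks) 396 million rupees: reserves −396M, deposits −396M.
Currency deposit 393 million rupees: reserves +393M, deposits +393M.
Government spending 468 million rupees: reserves +468M, deposits +468M.
Totals: Δreserves = −306M, Δdeposits = +465M.
Δrequired reserves = 2% × +465M = +9.3M.
Δexcess reserves = Δreserves − Δrequired = −306M − (+9.3M) = -315.3 million.

-315.3 million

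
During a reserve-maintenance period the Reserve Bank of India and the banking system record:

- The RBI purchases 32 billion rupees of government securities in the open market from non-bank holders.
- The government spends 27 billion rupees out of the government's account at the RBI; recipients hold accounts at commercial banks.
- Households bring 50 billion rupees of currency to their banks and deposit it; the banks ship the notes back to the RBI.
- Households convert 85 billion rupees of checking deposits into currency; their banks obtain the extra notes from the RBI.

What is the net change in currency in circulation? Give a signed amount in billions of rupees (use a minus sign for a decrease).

Asset purchase (from non-banks) 32 billion rupees: no currency enters or leaves circulation → 0.
Government spending 27 billion rupees: no currency enters or leaves circulation → 0.
Currency deposit 50 billion rupees: notes return to the central bank → −50B.
Currency withdrawal 85 billion rupees: notes leave the central bank → +85B.
Net: 0 + 0 − 50 + 85 = +35 billion.

+35 billion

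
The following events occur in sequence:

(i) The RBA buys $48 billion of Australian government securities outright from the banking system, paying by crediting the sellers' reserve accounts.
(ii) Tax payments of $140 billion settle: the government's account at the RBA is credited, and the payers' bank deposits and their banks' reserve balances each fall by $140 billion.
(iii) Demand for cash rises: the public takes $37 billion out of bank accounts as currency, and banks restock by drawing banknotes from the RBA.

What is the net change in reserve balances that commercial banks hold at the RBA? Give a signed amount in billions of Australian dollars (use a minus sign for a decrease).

OMO purchase (from banks) $48 billion: the RBA pays by crediting reserve accounts → +$48B.
Government account inflow $140 billion: funds move from bank reserves into the government account → −$140B.
Currency withdrawal $37 billion: banks swap reserves for currency → −$37B.
Net: 48 − 140 − 37 = -$129 billion.

-$129 billion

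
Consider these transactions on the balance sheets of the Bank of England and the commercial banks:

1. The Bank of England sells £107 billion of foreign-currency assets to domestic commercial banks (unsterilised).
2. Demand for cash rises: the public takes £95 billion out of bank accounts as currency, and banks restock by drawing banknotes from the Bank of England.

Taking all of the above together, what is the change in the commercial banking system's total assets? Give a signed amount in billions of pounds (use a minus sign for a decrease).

FX sale £107 billion: just an asset swap on bank balance sheets → 0.
Currency withdrawal £95 billion: bank balance sheets shrink → −£95B.
Net: 0 − 95 = -£95 billion.

-£95 billion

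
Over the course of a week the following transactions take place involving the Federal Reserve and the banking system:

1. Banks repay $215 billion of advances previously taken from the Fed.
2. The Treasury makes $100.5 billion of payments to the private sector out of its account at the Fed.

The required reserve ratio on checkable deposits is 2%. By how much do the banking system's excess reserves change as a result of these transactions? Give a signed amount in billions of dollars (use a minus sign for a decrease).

-$116.51 billion

Discount-window repayment $215 billion: reserves −$215B, deposits 0.
Government spending $100.5 billion: reserves +$100.5B, deposits +$100.5B.
Totals: Δreserves = −$114.5B, Δdeposits = +$100.5B.
Δrequired reserves = 2% × +$100.5B = +$2.01B.
Δexcess reserves = Δreserves − Δrequired = −$114.5B − (+$2.01B) = -$116.51 billion.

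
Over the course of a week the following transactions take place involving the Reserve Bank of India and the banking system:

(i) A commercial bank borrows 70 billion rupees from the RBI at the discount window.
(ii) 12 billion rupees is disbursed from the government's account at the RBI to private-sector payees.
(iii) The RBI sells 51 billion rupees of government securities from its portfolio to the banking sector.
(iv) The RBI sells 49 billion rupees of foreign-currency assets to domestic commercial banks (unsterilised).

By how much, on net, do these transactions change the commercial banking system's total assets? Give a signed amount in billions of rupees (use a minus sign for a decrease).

+82 billion

RBI balance sheet:
  Assets:      Securities −51B, Loans to banks +70B, Foreign assets −49B
  Liabilities: Bank reserves −18B, Government deposits −12B
Commercial banking system:
  Assets:      Reserves at CB −18B, Securities +51B, Foreign assets +49B
  Liabilities: Checkable deposits +12B, Borrowings from CB +70B
Change in total bank assets = +82 billion.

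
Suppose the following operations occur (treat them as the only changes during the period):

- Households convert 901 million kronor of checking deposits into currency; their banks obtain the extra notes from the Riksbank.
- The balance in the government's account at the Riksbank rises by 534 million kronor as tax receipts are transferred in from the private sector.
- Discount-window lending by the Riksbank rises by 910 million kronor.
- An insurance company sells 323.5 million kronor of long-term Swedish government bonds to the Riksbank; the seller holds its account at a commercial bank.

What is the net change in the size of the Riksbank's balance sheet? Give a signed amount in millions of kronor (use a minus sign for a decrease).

+1233.5 million

Currency withdrawal 901 million kronor: only the composition of liabilities changes → 0.
Government account inflow 534 million kronor: only the composition of liabilities changes → 0.
Discount-window loan 910 million kronor: a Riksbank asset is acquired → +910M.
Asset purchase (from non-banks) 323.5 million kronor: a Riksbank asset is acquired → +323.5M.
Net: 0 + 0 + 910 + 323.5 = +1233.5 million.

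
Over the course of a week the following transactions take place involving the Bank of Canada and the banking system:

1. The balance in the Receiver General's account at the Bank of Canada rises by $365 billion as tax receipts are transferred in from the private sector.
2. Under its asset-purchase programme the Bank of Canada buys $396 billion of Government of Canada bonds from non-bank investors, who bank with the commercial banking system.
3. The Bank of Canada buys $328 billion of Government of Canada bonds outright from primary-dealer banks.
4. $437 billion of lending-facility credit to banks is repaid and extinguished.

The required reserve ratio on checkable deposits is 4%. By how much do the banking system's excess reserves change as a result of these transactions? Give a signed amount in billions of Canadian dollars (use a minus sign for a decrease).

Government account inflow $365 billion: reserves −$365B, deposits −$365B.
Asset purchase (from non-banks) $396 billion: reserves +$396B, deposits +$396B.
OMO purchase (from banks) $328 billion: reserves +$328B, deposits 0.
Discount-window repayment $437 billion: reserves −$437B, deposits 0.
Totals: Δreserves = −$78B, Δdeposits = +$31B.
Δrequired reserves = 4% × +$31B = +$1.24B.
Δexcess reserves = Δreserves − Δrequired = −$78B − (+$1.24B) = -$79.24 billion.

-$79.24 billion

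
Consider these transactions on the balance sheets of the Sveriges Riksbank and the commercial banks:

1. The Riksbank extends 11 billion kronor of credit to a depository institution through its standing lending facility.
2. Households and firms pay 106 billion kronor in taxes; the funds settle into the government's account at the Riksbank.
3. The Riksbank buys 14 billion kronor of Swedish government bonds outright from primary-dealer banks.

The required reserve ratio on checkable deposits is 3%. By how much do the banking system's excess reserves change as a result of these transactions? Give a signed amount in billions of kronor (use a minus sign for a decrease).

Discount-window loan 11 billion kronor: reserves +11B, deposits 0.
Government account inflow 106 billion kronor: reserves −106B, deposits −106B.
OMO purchase (from banks) 14 billion kronor: reserves +14B, deposits 0.
Totals: Δreserves = −81B, Δdeposits = −106B.
Δrequired reserves = 3% × −106B = −3.18B.
Δexcess reserves = Δreserves − Δrequired = −81B − (−3.18B) = -77.82 billion.

-77.82 billion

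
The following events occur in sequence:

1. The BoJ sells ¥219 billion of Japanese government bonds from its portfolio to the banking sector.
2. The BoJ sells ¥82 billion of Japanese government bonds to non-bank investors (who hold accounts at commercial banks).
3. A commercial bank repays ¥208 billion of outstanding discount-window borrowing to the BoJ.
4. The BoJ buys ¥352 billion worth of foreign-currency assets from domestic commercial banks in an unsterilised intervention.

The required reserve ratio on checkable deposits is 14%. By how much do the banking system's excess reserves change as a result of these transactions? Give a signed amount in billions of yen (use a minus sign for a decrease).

-¥145.52 billion

OMO sale (to banks) ¥219 billion: reserves −¥219B, deposits 0.
Asset sale (to non-banks) ¥82 billion: reserves −¥82B, deposits −¥82B.
Discount-window repayment ¥208 billion: reserves −¥208B, deposits 0.
FX purchase ¥352 billion: reserves +¥352B, deposits 0.
Totals: Δreserves = −¥157B, Δdeposits = −¥82B.
Δrequired reserves = 14% × −¥82B = −¥11.48B.
Δexcess reserves = Δreserves − Δrequired = −¥157B − (−¥11.48B) = -¥145.52 billion.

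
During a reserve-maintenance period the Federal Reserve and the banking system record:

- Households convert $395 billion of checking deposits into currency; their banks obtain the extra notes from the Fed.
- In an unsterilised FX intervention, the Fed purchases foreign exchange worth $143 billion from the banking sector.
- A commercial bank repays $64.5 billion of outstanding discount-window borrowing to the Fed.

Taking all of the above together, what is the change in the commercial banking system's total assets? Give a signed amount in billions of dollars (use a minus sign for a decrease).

Currency withdrawal $395 billion: bank balance sheets shrink → −$395B.
FX purchase $143 billion: just an asset swap on bank balance sheets → 0.
Discount-window repayment $64.5 billion: bank balance sheets shrink → −$64.5B.
Net: −395 + 0 − 64.5 = -$459.5 billion.

-$459.5 billion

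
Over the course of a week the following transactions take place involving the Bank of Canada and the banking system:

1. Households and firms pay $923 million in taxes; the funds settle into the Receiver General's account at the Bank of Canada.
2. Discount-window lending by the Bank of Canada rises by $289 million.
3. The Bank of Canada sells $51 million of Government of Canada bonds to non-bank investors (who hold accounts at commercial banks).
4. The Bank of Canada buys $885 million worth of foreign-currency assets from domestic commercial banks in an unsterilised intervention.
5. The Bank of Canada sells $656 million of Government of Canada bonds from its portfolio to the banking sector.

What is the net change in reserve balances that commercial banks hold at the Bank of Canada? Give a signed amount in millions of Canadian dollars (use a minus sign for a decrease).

-$456 million

Government account inflow $923 million: funds move from bank reserves into the government account → −$923M.
Discount-window loan $289 million: the loan is credited to the bank's reserve account → +$289M.
Asset sale (to non-banks) $51 million: the non-bank buyers' banks settle from reserves → −$51M.
FX purchase $885 million: the Bank of Canada pays by crediting reserve accounts → +$885M.
OMO sale (to banks) $656 million: the buying banks pay out of their reserve balances → −$656M.
Net: −923 + 289 − 51 + 885 − 656 = -$456 million.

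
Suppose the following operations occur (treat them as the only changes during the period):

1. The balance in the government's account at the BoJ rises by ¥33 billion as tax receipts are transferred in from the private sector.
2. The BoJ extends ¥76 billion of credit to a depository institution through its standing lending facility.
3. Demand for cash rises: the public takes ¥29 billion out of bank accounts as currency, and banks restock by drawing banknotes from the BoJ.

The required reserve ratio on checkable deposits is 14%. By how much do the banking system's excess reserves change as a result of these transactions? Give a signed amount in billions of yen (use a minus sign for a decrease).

Government account inflow ¥33 billion: reserves −¥33B, deposits −¥33B.
Discount-window loan ¥76 billion: reserves +¥76B, deposits 0.
Currency withdrawal ¥29 billion: reserves −¥29B, deposits −¥29B.
Totals: Δreserves = +¥14B, Δdeposits = −¥62B.
Δrequired reserves = 14% × −¥62B = −¥8.68B.
Δexcess reserves = Δreserves − Δrequired = +¥14B − (−¥8.68B) = +¥22.68 billion.

+¥22.68 billion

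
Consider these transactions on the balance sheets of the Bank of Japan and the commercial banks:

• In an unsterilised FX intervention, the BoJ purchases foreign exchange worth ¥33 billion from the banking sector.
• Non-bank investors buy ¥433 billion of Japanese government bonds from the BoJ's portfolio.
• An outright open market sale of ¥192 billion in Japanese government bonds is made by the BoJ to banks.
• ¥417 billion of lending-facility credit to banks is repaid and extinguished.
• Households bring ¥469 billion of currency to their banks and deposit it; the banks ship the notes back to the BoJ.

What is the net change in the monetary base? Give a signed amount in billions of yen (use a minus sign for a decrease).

-¥1009 billion

FX purchase ¥33 billion: BoJ balance sheet expands → +¥33B.
Asset sale (to non-banks) ¥433 billion: BoJ balance sheet contracts → −¥433B.
OMO sale (to banks) ¥192 billion: BoJ balance sheet contracts → −¥192B.
Discount-window repayment ¥417 billion: BoJ balance sheet contracts → −¥417B.
Currency deposit ¥469 billion: just a shift between currency and reserves — both are base money → 0.
Net: 33 − 433 − 192 − 417 + 0 = -¥1009 billion.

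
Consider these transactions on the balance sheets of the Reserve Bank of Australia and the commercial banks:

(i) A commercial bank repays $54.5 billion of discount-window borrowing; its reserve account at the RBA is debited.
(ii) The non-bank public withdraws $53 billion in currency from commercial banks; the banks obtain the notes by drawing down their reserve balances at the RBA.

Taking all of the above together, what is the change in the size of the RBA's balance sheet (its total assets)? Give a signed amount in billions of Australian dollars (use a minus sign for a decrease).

Discount-window repayment $54.5 billion: an RBA asset is shed → −$54.5B.
Currency withdrawal $53 billion: only the composition of liabilities changes → 0.
Net: −54.5 + 0 = -$54.5 billion.

-$54.5 billion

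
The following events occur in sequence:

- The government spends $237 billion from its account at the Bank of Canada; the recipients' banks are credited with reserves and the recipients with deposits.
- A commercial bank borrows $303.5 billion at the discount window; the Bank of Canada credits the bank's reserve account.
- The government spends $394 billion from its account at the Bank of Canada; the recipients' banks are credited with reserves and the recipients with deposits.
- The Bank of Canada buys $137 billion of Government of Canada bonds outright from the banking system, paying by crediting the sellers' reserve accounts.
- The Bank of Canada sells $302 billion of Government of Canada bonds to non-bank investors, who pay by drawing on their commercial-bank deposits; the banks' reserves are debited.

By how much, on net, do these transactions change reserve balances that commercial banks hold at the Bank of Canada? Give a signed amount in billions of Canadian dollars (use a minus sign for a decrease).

Government spending $237 billion: government payments flow into bank reserve accounts → +$237B.
Discount-window loan $303.5 billion: the loan is credited to the bank's reserve account → +$303.5B.
Government spending $394 billion: government payments flow into bank reserve accounts → +$394B.
OMO purchase (from banks) $137 billion: the Bank of Canada pays by crediting reserve accounts → +$137B.
Asset sale (to non-banks) $302 billion: the non-bank buyers' banks settle from reserves → −$302B.
Net: 237 + 303.5 + 394 + 137 − 302 = +$769.5 billion.

+$769.5 billion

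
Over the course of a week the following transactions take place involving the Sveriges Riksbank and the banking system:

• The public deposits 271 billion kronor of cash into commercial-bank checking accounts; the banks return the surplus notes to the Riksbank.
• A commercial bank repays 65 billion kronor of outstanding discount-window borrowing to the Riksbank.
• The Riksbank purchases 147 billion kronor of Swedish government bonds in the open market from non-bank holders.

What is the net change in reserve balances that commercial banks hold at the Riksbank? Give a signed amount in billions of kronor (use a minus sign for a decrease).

Riksbank balance sheet:
  Assets:      Securities +147B, Loans to banks −65B
  Liabilities: Bank reserves +353B, Currency in circulation −271B
So the change in reserve balances that commercial banks hold at the Riksbank is +353 billion.

+353 billion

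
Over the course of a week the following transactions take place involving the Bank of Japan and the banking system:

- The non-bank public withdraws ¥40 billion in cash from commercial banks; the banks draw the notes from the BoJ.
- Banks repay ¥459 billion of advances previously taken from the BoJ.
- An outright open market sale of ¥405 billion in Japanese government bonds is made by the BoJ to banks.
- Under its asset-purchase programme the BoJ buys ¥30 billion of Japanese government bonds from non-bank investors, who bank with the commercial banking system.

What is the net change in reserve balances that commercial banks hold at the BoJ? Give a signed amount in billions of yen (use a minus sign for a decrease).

-¥874 billion

BoJ balance sheet:
  Assets:      Securities −¥375B, Loans to banks −¥459B
  Liabilities: Bank reserves −¥874B, Currency in circulation +¥40B
So the change in reserve balances that commercial banks hold at the BoJ is -¥874 billion.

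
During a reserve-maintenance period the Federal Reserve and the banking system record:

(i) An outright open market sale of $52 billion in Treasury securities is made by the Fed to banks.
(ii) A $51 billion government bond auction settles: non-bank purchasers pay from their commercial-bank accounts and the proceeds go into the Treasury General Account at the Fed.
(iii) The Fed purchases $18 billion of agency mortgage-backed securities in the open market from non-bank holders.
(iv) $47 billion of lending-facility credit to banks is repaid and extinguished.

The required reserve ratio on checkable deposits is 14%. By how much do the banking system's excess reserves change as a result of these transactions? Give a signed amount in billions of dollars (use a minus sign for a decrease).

OMO sale (to banks) $52 billion: reserves −$52B, deposits 0.
Government account inflow $51 billion: reserves −$51B, deposits −$51B.
Asset purchase (from non-banks) $18 billion: reserves +$18B, deposits +$18B.
Discount-window repayment $47 billion: reserves −$47B, deposits 0.
Totals: Δreserves = −$132B, Δdeposits = −$33B.
Δrequired reserves = 14% × −$33B = −$4.62B.
Δexcess reserves = Δreserves − Δrequired = −$132B − (−$4.62B) = -$127.38 billion.

-$127.38 billion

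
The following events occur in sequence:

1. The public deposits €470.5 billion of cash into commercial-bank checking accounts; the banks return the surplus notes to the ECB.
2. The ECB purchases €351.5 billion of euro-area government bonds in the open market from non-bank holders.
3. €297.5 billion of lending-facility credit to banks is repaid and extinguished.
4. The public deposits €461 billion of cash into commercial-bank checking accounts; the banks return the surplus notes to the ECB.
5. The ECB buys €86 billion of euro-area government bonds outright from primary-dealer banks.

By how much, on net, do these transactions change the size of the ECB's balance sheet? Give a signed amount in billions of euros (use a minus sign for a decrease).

ECB balance sheet:
  Assets:      Securities +€437.5B, Loans to banks −€297.5B
  Liabilities: Bank reserves +€1071.5B, Currency in circulation −€931.5B
Commercial banking system:
  Assets:      Reserves at CB +€1071.5B, Securities −€86B
  Liabilities: Checkable deposits +€1283B, Borrowings from CB −€297.5B
Change in total ECB assets = +€140 billion.

+€140 billion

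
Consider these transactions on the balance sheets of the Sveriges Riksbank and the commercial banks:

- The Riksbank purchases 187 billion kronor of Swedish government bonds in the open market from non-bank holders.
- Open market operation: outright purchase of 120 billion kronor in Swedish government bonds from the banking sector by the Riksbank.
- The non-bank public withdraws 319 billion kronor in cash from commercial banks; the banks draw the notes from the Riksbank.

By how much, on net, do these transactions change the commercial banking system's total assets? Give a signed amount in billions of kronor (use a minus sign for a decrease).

-132 billion

Riksbank balance sheet:
  Assets:      Securities +307B
  Liabilities: Bank reserves −12B, Currency in circulation +319B
Commercial banking system:
  Assets:      Reserves at CB −12B, Securities −120B
  Liabilities: Checkable deposits −132B
Change in total bank assets = -132 billion.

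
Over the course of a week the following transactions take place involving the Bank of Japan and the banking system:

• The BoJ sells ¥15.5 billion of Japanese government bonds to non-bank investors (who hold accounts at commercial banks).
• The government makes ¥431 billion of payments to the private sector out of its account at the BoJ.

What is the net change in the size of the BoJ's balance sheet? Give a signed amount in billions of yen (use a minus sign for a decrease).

BoJ balance sheet:
  Assets:      Securities −¥15.5B
  Liabilities: Bank reserves +¥415.5B, Government deposits −¥431B
Change in total BoJ assets = -¥15.5 billion.

-¥15.5 billion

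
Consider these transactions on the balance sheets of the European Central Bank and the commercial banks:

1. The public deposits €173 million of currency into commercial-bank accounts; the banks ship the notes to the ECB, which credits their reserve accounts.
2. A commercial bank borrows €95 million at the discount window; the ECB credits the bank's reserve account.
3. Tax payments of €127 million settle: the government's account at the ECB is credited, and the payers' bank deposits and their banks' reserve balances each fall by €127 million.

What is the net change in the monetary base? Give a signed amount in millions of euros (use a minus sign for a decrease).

Currency deposit €173 million: just a shift between currency and reserves — both are base money → 0.
Discount-window loan €95 million: ECB balance sheet expands → +€95M.
Government account inflow €127 million: reserves shift to a non-base liability → −€127M.
Net: 0 + 95 − 127 = -€32 million.

-€32 million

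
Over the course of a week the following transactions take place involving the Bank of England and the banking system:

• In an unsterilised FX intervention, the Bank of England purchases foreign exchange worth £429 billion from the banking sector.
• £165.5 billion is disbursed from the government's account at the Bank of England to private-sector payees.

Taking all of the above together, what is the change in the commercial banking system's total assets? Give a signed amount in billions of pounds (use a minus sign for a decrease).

FX purchase £429 billion: just an asset swap on bank balance sheets → 0.
Government spending £165.5 billion: bank balance sheets expand → +£165.5B.
Net: 0 + 165.5 = +£165.5 billion.

+£165.5 billion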